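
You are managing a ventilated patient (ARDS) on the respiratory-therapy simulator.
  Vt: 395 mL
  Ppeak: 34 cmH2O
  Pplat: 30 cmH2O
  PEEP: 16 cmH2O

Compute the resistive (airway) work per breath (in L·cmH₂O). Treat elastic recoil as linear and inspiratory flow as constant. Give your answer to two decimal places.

1.58

With constant inspiratory flow the resistive pressure is constant at PIP − Pplat = 34 − 30 = 4.0 cmH2O, so resistive work = 4.0 × 0.395 = 1.58 L·cmH2O.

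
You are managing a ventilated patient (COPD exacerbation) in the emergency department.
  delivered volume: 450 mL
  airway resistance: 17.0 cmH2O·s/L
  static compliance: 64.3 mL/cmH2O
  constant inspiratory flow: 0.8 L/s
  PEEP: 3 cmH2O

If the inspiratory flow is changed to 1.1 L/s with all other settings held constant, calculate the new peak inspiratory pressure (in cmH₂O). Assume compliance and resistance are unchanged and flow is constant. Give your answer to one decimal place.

28.7

PIP = Vt/C + R·V̇ + PEEP (constant-flow equation of motion).
Only the resistive term changes: ΔPIP = R × ΔV̇ = 17.0 × (1.1 − 0.8) = 17.0 × 0.3 = 5.1 cmH2O.
Original PIP = 450/64.3 + 17.0×0.8 + 3 = 23.598 cmH2O; new PIP = 23.598 + (5.1) = 28.698 cmH2O.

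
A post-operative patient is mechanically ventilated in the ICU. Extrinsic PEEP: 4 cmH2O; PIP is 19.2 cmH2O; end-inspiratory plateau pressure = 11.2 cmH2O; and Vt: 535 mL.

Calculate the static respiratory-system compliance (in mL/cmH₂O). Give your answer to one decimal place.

Cstat = Vt / (Pplat − PEEP) = 535 / (11.2 − 4) = 535 / 7.2 = 74.306 mL/cmH2O.

74.3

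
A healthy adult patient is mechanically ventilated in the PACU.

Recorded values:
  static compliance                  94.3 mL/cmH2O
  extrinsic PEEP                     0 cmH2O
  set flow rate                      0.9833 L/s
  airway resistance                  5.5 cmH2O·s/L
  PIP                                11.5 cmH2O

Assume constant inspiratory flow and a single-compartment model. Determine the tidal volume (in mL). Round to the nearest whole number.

Equation of motion (constant flow): PIP = Vt/C + R·V̇ + PEEP.
Vt/C = PIP − R·V̇ − PEEP = 11.5 − 5.408 − 0 = 6.092 cmH2O.
Vt = C × 6.092 = 94.3 × 6.092 = 574.48 mL.

574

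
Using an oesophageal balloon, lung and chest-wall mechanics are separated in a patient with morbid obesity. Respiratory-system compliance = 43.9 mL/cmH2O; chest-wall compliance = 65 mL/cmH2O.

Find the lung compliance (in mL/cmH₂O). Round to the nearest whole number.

1/CL = 1/Crs − 1/Ccw.
1/CL = 1/43.9 − 1/65 = 0.007394.
CL = 135.24 mL/cmH2O.

135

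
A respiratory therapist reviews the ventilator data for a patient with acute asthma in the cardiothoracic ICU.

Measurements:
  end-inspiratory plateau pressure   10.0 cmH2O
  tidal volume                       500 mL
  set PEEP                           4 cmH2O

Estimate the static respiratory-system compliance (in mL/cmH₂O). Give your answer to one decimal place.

Cstat = Vt / (Pplat − PEEP) = 500 / (10.0 − 4) = 500 / 6.0 = 83.333 mL/cmH2O.

83.3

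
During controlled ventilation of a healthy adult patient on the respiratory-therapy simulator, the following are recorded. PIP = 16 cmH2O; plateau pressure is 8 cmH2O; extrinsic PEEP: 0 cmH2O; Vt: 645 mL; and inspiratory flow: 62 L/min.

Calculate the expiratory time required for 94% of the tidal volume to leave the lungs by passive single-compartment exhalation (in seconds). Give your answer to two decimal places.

1.76

Flow: 62 L/min ÷ 60 = 1.0333 L/s.
R = (PIP − Pplat)/V̇ = (16 − 8) / 1.0333 = 8.0/1.0333 = 7.742 cmH2O·s/L.
C = Vt/(Pplat − PEEP) = 645.0 / (8 − 0) = 645.0/8.0 = 80.625 mL/cmH2O.
τ = R × C = 7.742 × 0.08063 L/cmH2O = 0.6242 s.
t = −τ·ln(1 − 0.94) = −0.6242·ln(0.06) = 1.756 s.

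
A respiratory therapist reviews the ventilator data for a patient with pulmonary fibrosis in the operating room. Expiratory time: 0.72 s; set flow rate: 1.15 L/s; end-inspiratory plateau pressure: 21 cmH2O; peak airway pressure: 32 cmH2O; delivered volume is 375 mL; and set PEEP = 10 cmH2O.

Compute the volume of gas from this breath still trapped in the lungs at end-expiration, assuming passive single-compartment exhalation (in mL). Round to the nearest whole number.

41

R = (PIP − Pplat)/V̇ = (32 − 21) / 1.15 = 11.0/1.15 = 9.565 cmH2O·s/L.
C = Vt/(Pplat − PEEP) = 375.0 / (21 − 10) = 375.0/11.0 = 34.091 mL/cmH2O.
τ = R × C = 9.565 × 0.03409 L/cmH2O = 0.3261 s.
Fraction remaining = e^(−Te/τ) = e^(−0.72/0.3261) = 0.1099.
Trapped volume = 375.0 × 0.1099 = 41.213 mL.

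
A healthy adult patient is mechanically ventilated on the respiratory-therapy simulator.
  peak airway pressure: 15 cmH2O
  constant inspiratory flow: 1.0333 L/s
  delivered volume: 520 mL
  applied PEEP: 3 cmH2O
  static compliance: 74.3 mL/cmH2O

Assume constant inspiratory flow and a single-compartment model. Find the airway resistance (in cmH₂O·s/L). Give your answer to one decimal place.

4.8

Equation of motion (constant flow): PIP = Vt/C + R·V̇ + PEEP.
R·V̇ = PIP − Vt/C − PEEP = 15 − 520/74.3 − 3 = 15 − 6.999 − 3 = 5.001 cmH2O.
R = 5.001 / 1.0333 = 4.84 cmH2O·s/L.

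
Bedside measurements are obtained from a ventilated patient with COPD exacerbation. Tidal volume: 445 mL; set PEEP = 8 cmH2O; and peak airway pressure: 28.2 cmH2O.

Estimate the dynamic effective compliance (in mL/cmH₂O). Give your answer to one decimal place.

Dynamic compliance = Vt / (PIP − PEEP) = 445 / (28.2 − 8) = 445 / 20.2 = 22.03 mL/cmH2O.

22.0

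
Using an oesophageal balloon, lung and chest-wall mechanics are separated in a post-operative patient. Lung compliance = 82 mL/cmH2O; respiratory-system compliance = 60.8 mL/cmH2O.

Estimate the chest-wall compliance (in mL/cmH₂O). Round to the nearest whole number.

235

1/Ccw = 1/Crs − 1/CL.
1/Ccw = 1/60.8 − 1/82 = 0.004252.
Ccw = 235.18 mL/cmH2O.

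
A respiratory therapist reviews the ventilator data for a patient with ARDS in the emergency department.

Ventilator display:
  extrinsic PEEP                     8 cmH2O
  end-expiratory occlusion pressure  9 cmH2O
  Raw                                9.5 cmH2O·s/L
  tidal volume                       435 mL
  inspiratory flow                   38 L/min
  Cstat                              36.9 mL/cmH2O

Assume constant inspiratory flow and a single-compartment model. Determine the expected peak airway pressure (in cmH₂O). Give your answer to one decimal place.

Flow: 38 L/min ÷ 60 = 0.6333 L/s.
Total PEEP = 9 cmH2O (set 8 + intrinsic 1); this is the baseline alveolar pressure.
Equation of motion (constant flow): PIP = Vt/C + R·V̇ + PEEP.
PIP = 435/36.9 + 9.5×0.6333 + 9 = 11.789 + 6.016 + 9 = 26.805 cmH2O.

26.8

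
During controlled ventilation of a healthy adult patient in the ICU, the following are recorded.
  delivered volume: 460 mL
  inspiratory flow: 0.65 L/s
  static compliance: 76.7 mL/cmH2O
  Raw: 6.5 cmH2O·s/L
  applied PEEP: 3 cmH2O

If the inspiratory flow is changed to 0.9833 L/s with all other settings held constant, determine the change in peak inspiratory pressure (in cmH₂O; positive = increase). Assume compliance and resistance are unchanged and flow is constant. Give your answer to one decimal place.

2.2

PIP = Vt/C + R·V̇ + PEEP (constant-flow equation of motion).
Only the resistive term changes: ΔPIP = R × ΔV̇ = 6.5 × (0.9833 − 0.65) = 6.5 × 0.3333 = 2.166 cmH2O.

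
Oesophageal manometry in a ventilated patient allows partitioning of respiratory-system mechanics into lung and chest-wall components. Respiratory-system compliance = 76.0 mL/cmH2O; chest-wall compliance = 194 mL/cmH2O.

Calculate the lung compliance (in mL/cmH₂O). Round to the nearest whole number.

125

1/CL = 1/Crs − 1/Ccw.
1/CL = 1/76.0 − 1/194 = 0.008003.
CL = 124.95 mL/cmH2O.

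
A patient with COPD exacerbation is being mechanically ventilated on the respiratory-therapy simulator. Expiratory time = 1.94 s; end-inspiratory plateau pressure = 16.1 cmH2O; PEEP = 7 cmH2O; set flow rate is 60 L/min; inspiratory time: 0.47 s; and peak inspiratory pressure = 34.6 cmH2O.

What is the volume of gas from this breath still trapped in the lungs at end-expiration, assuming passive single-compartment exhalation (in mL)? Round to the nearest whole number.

Flow: 60 L/min ÷ 60 = 1 L/s.
Vt = flow × Ti = 1 L/s × 0.47 s × 1000 mL/L = 470.0 mL.
R = (PIP − Pplat)/V̇ = (34.6 − 16.1) / 1 = 18.5/1 = 18.5 cmH2O·s/L.
C = Vt/(Pplat − PEEP) = 470.0 / (16.1 − 7) = 470.0/9.1 = 51.648 mL/cmH2O.
τ = R × C = 18.5 × 0.05165 L/cmH2O = 0.9555 s.
Fraction remaining = e^(−Te/τ) = e^(−1.94/0.9555) = 0.1313.
Trapped volume = 470.0 × 0.1313 = 61.711 mL.

62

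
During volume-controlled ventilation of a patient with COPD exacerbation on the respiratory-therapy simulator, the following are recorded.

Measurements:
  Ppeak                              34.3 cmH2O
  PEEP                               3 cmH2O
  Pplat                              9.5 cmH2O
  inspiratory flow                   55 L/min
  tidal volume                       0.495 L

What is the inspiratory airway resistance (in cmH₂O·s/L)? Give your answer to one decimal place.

27.1

Flow: 55 L/min ÷ 60 = 0.9167 L/s.
Raw = (PIP − Pplat) / flow = (34.3 − 9.5) / 0.9167 = 24.8 / 0.9167 = 27.054 cmH2O·s/L.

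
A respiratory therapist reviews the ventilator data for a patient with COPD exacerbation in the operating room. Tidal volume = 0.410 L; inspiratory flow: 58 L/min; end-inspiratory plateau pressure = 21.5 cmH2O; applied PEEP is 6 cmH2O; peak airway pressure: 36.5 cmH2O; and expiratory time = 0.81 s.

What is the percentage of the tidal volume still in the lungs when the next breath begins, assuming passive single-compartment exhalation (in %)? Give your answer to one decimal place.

Flow: 58 L/min ÷ 60 = 0.9667 L/s.
R = (PIP − Pplat)/V̇ = (36.5 − 21.5) / 0.9667 = 15.0/0.9667 = 15.517 cmH2O·s/L.
C = Vt/(Pplat − PEEP) = 410.0 / (21.5 − 6) = 410.0/15.5 = 26.452 mL/cmH2O.
τ = R × C = 15.517 × 0.02645 L/cmH2O = 0.4104 s.
Fraction remaining at end-expiration = e^(−Te/τ) = e^(−0.81/0.4104) = 0.1389 → 13.89%.

13.9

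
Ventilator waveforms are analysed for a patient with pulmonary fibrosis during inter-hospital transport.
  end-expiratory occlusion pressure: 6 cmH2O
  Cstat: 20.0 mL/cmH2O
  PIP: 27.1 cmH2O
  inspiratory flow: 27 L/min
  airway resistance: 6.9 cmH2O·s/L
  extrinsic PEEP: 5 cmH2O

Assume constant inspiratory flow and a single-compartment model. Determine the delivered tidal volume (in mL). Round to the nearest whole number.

360

Flow: 27 L/min ÷ 60 = 0.45 L/s.
Total PEEP = 6 cmH2O (set 5 + intrinsic 1); this is the baseline alveolar pressure.
Equation of motion (constant flow): PIP = Vt/C + R·V̇ + PEEP.
Vt/C = PIP − R·V̇ − PEEP = 27.1 − 3.105 − 6 = 17.995 cmH2O.
Vt = C × 17.995 = 20.0 × 17.995 = 359.9 mL.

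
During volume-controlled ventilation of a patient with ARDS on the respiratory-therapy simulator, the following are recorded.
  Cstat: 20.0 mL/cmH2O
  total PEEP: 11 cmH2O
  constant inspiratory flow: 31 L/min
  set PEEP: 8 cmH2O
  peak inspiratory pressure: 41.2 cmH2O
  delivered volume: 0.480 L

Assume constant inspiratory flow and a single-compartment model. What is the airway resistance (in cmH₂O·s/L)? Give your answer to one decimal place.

Flow: 31 L/min ÷ 60 = 0.5167 L/s.
Total PEEP = 11 cmH2O (set 8 + intrinsic 3); this is the baseline alveolar pressure.
Equation of motion (constant flow): PIP = Vt/C + R·V̇ + PEEP.
R·V̇ = PIP − Vt/C − PEEP = 41.2 − 480/20.0 − 11 = 41.2 − 24.0 − 11 = 6.2 cmH2O.
R = 6.2 / 0.5167 = 11.999 cmH2O·s/L.

12.0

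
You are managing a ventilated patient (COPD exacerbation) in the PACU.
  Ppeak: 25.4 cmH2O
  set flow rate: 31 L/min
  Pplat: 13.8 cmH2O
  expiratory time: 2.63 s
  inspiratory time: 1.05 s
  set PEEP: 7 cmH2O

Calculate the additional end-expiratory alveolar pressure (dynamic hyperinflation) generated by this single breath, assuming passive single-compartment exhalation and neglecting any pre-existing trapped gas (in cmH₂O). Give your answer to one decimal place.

1.6

Flow: 31 L/min ÷ 60 = 0.5167 L/s.
Vt = flow × Ti = 0.5167 L/s × 1.05 s × 1000 mL/L = 542.54 mL.
R = (PIP − Pplat)/V̇ = (25.4 − 13.8) / 0.5167 = 11.6/0.5167 = 22.45 cmH2O·s/L.
C = Vt/(Pplat − PEEP) = 542.54 / (13.8 − 7) = 542.54/6.8 = 79.785 mL/cmH2O.
τ = R × C = 22.45 × 0.07979 L/cmH2O = 1.791 s.
Fraction remaining = e^(−Te/τ) = e^(−2.63/1.791) = 0.2303; trapped volume = 542.54 × 0.2303 = 124.95 mL.
Additional alveolar pressure from trapping ≈ V_trapped / C = 124.95 / 79.785 = 1.566 cmH2O.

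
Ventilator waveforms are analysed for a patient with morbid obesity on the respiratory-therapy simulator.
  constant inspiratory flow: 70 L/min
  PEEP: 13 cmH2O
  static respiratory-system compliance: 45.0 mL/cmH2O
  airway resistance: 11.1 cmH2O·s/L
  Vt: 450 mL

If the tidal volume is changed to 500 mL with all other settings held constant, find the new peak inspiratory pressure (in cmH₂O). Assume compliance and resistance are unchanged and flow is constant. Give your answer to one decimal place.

37.1

Flow: 70 L/min ÷ 60 = 1.1667 L/s.
PIP = Vt/C + R·V̇ + PEEP (constant-flow equation of motion).
Only the elastic term changes: ΔPIP = ΔVt / C = (500 − 450) / 45.0 = 1.111 cmH2O.
Original PIP = 450/45.0 + 11.1×1.1667 + 13 = 35.95 cmH2O; new PIP = 35.95 + (1.111) = 37.061 cmH2O.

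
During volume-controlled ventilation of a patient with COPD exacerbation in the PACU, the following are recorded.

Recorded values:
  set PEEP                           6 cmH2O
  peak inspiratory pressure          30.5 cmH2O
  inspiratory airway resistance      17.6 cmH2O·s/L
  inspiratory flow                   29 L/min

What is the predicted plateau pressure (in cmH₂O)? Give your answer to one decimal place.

Flow: 29 L/min ÷ 60 = 0.4833 L/s.
Pplat = PIP − Raw × flow = 30.5 − 17.6 × 0.4833 = 30.5 − 8.506 = 21.994 cmH2O.

22.0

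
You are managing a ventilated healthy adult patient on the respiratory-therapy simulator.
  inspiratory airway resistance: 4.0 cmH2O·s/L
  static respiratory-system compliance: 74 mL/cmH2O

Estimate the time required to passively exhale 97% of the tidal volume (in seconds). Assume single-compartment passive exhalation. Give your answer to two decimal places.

1.04

τ = R × C = 4.0 × 74 mL/cmH2O = 4.0 × 0.074 L/cmH2O = 0.296 s.
Exhaled fraction f = 1 − e^(−t/τ) → t = −τ·ln(1 − f) = −0.296·ln(0.03) = 1.038 s.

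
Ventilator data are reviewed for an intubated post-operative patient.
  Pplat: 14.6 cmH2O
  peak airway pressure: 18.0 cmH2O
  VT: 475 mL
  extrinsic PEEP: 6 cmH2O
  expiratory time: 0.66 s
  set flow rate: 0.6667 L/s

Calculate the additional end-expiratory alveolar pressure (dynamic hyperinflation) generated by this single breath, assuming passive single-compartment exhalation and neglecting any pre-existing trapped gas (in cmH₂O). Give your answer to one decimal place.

R = (PIP − Pplat)/V̇ = (18.0 − 14.6) / 0.6667 = 3.4/0.6667 = 5.1 cmH2O·s/L.
C = Vt/(Pplat − PEEP) = 475.0 / (14.6 − 6) = 475.0/8.6 = 55.233 mL/cmH2O.
τ = R × C = 5.1 × 0.05523 L/cmH2O = 0.2817 s.
Fraction remaining = e^(−Te/τ) = e^(−0.66/0.2817) = 0.09605; trapped volume = 475.0 × 0.09605 = 45.624 mL.
Additional alveolar pressure from trapping ≈ V_trapped / C = 45.624 / 55.233 = 0.826 cmH2O.

0.8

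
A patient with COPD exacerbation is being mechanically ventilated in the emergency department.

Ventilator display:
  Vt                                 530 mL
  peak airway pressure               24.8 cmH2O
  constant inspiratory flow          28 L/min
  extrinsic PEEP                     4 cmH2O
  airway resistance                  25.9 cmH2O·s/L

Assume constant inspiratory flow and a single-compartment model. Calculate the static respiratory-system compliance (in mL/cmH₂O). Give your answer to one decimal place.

60.8

Flow: 28 L/min ÷ 60 = 0.4667 L/s.
Equation of motion (constant flow): PIP = Vt/C + R·V̇ + PEEP.
Vt/C = PIP − R·V̇ − PEEP = 24.8 − 25.9×0.4667 − 4 = 24.8 − 12.088 − 4 = 8.712 cmH2O.
C = Vt / 8.712 = 530 / 8.712 = 60.836 mL/cmH2O.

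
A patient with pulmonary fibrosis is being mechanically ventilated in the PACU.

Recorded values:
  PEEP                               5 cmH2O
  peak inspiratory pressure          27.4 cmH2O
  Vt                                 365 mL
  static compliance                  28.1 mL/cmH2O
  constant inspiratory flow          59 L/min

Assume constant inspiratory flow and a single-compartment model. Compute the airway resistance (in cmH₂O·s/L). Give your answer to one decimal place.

Flow: 59 L/min ÷ 60 = 0.9833 L/s.
Equation of motion (constant flow): PIP = Vt/C + R·V̇ + PEEP.
R·V̇ = PIP − Vt/C − PEEP = 27.4 − 365/28.1 − 5 = 27.4 − 12.989 − 5 = 9.411 cmH2O.
R = 9.411 / 0.9833 = 9.571 cmH2O·s/L.

9.6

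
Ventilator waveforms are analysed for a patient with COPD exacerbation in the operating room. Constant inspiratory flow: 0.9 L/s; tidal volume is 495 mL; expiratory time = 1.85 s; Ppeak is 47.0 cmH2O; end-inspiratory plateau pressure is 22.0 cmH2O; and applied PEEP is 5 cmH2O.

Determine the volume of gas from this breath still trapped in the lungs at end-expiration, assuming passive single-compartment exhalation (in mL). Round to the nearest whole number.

R = (PIP − Pplat)/V̇ = (47.0 − 22.0) / 0.9 = 25.0/0.9 = 27.778 cmH2O·s/L.
C = Vt/(Pplat − PEEP) = 495.0 / (22.0 − 5) = 495.0/17.0 = 29.118 mL/cmH2O.
τ = R × C = 27.778 × 0.02912 L/cmH2O = 0.8089 s.
Fraction remaining = e^(−Te/τ) = e^(−1.85/0.8089) = 0.1016.
Trapped volume = 495.0 × 0.1016 = 50.292 mL.

50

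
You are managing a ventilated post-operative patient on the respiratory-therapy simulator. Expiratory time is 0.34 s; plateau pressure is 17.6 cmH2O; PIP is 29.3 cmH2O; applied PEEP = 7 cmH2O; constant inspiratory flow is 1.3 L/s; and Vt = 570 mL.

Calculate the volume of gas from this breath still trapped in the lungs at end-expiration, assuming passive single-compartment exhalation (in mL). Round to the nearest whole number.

282

R = (PIP − Pplat)/V̇ = (29.3 − 17.6) / 1.3 = 11.7/1.3 = 9.0 cmH2O·s/L.
C = Vt/(Pplat − PEEP) = 570.0 / (17.6 − 7) = 570.0/10.6 = 53.774 mL/cmH2O.
τ = R × C = 9.0 × 0.05377 L/cmH2O = 0.4839 s.
Fraction remaining = e^(−Te/τ) = e^(−0.34/0.4839) = 0.4953.
Trapped volume = 570.0 × 0.4953 = 282.32 mL.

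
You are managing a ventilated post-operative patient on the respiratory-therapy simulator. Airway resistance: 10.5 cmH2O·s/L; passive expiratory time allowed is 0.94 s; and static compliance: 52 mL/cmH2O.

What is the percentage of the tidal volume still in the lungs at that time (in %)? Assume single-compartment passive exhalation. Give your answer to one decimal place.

17.9

τ = R × C = 10.5 × 52 mL/cmH2O = 10.5 × 0.052 L/cmH2O = 0.546 s.
Passive exhalation: V(t)/V₀ = e^(−t/τ) = e^(−0.94/0.546) = 0.1788.
Fraction remaining = 0.1788 → 17.88%.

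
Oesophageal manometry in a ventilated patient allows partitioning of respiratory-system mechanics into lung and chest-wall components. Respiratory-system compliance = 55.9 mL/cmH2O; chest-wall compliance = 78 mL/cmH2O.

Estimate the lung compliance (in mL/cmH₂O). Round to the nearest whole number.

197

1/CL = 1/Crs − 1/Ccw.
1/CL = 1/55.9 − 1/78 = 0.005069.
CL = 197.28 mL/cmH2O.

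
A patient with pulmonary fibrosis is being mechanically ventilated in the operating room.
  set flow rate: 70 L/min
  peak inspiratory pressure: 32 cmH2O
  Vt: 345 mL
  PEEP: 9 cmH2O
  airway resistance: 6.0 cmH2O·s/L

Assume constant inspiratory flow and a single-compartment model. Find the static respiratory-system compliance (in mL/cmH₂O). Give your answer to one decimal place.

21.6

Flow: 70 L/min ÷ 60 = 1.1667 L/s.
Equation of motion (constant flow): PIP = Vt/C + R·V̇ + PEEP.
Vt/C = PIP − R·V̇ − PEEP = 32 − 6.0×1.1667 − 9 = 32 − 7.0 − 9 = 16.0 cmH2O.
C = Vt / 16.0 = 345 / 16.0 = 21.563 mL/cmH2O.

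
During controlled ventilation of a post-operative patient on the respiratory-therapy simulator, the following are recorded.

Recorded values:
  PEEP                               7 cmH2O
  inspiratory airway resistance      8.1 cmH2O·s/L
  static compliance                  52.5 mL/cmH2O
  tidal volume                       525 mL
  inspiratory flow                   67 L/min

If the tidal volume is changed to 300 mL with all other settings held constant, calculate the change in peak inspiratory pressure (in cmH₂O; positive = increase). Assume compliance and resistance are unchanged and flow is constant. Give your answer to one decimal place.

PIP = Vt/C + R·V̇ + PEEP (constant-flow equation of motion).
Only the elastic term changes: ΔPIP = ΔVt / C = (300 − 525) / 52.5 = -4.286 cmH2O.

-4.3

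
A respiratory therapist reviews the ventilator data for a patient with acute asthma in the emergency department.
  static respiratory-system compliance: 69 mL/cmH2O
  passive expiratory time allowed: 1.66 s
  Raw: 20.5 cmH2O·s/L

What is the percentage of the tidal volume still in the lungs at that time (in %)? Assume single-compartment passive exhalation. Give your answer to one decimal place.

30.9

τ = R × C = 20.5 × 69 mL/cmH2O = 20.5 × 0.069 L/cmH2O = 1.415 s.
Passive exhalation: V(t)/V₀ = e^(−t/τ) = e^(−1.66/1.415) = 0.3094.
Fraction remaining = 0.3094 → 30.94%.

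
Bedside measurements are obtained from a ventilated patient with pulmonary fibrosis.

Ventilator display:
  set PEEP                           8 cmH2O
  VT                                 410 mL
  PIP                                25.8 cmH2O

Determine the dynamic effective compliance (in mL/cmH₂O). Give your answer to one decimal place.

23.0

Dynamic compliance = Vt / (PIP − PEEP) = 410 / (25.8 − 8) = 410 / 17.8 = 23.034 mL/cmH2O.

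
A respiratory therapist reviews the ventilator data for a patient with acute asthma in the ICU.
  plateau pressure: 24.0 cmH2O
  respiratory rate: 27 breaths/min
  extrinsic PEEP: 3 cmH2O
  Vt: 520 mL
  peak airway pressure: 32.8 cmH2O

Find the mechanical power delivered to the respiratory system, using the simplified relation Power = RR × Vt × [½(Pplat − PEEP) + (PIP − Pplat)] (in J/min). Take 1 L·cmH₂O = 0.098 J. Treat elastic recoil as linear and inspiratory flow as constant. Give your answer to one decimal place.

26.6

Per-breath work = Vt × [½(Pplat−PEEP) + (PIP−Pplat)] = 0.520 × [0.5×21.0 + 8.8] = 0.520 × 19.3 = 10.036 L·cmH2O.
Power = 27 × 10.036 = 270.97 L·cmH2O/min.
× 0.098 J/(L·cmH2O) → 26.555 J/min.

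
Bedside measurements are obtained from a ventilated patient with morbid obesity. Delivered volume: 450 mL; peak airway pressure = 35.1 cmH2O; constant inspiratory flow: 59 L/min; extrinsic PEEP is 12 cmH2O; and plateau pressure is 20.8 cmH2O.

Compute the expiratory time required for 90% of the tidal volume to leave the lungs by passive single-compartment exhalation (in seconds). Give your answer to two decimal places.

Flow: 59 L/min ÷ 60 = 0.9833 L/s.
R = (PIP − Pplat)/V̇ = (35.1 − 20.8) / 0.9833 = 14.3/0.9833 = 14.543 cmH2O·s/L.
C = Vt/(Pplat − PEEP) = 450.0 / (20.8 − 12) = 450.0/8.8 = 51.136 mL/cmH2O.
τ = R × C = 14.543 × 0.05114 L/cmH2O = 0.7437 s.
t = −τ·ln(1 − 0.90) = −0.7437·ln(0.1) = 1.712 s.

1.71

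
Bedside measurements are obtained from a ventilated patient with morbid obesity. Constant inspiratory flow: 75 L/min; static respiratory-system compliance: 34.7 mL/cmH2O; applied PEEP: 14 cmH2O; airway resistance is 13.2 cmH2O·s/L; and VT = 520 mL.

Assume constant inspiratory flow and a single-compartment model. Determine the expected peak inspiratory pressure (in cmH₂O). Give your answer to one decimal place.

45.5

Flow: 75 L/min ÷ 60 = 1.25 L/s.
Equation of motion (constant flow): PIP = Vt/C + R·V̇ + PEEP.
PIP = 520/34.7 + 13.2×1.25 + 14 = 14.986 + 16.5 + 14 = 45.486 cmH2O.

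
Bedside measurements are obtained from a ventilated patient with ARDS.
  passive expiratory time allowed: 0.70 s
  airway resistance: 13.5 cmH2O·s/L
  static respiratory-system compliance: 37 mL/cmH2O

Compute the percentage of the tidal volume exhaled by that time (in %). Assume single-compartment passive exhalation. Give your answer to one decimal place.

τ = R × C = 13.5 × 37 mL/cmH2O = 13.5 × 0.037 L/cmH2O = 0.4995 s.
Passive exhalation: V(t)/V₀ = e^(−t/τ) = e^(−0.70/0.4995) = 0.2463.
Fraction exhaled = 1 − 0.2463 = 0.7537 → 75.37%.

75.4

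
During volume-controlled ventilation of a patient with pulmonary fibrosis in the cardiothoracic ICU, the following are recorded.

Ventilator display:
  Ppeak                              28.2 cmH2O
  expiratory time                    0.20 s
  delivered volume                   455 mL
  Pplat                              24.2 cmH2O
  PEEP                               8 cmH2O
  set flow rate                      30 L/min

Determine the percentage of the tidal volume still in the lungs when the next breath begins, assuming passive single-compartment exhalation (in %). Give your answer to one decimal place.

41.1

Flow: 30 L/min ÷ 60 = 0.5 L/s.
R = (PIP − Pplat)/V̇ = (28.2 − 24.2) / 0.5 = 4.0/0.5 = 8.0 cmH2O·s/L.
C = Vt/(Pplat − PEEP) = 455.0 / (24.2 − 8) = 455.0/16.2 = 28.086 mL/cmH2O.
τ = R × C = 8.0 × 0.02809 L/cmH2O = 0.2247 s.
Fraction remaining at end-expiration = e^(−Te/τ) = e^(−0.20/0.2247) = 0.4106 → 41.06%.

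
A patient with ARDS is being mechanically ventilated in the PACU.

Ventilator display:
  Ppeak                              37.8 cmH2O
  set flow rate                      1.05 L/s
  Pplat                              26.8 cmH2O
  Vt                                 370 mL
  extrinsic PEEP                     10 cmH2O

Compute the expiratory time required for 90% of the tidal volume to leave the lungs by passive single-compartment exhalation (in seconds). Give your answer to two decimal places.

R = (PIP − Pplat)/V̇ = (37.8 − 26.8) / 1.05 = 11.0/1.05 = 10.476 cmH2O·s/L.
C = Vt/(Pplat − PEEP) = 370.0 / (26.8 − 10) = 370.0/16.8 = 22.024 mL/cmH2O.
τ = R × C = 10.476 × 0.02202 L/cmH2O = 0.2307 s.
t = −τ·ln(1 − 0.90) = −0.2307·ln(0.1) = 0.5312 s.

0.53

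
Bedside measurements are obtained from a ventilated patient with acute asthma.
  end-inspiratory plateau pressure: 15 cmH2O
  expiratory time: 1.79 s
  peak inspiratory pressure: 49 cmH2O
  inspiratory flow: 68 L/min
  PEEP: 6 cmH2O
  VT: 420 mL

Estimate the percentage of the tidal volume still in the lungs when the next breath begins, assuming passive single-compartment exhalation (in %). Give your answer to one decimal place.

Flow: 68 L/min ÷ 60 = 1.1333 L/s.
R = (PIP − Pplat)/V̇ = (49 − 15) / 1.1333 = 34.0/1.1333 = 30.001 cmH2O·s/L.
C = Vt/(Pplat − PEEP) = 420.0 / (15 − 6) = 420.0/9.0 = 46.667 mL/cmH2O.
τ = R × C = 30.001 × 0.04667 L/cmH2O = 1.4 s.
Fraction remaining at end-expiration = e^(−Te/τ) = e^(−1.79/1.4) = 0.2784 → 27.84%.

27.8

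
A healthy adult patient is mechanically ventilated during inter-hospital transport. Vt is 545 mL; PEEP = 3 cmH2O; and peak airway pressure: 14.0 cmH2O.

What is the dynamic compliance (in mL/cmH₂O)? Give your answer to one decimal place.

49.5

Dynamic compliance = Vt / (PIP − PEEP) = 545 / (14.0 − 3) = 545 / 11.0 = 49.545 mL/cmH2O.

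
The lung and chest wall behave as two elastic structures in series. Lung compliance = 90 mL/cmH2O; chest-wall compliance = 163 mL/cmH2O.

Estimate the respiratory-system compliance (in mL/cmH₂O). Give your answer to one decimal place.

Lung and chest wall are elastances in series: 1/Crs = 1/CL + 1/Ccw.
1/Crs = 1/90 + 1/163 = 0.01725.
Crs = 57.971 mL/cmH2O.

58.0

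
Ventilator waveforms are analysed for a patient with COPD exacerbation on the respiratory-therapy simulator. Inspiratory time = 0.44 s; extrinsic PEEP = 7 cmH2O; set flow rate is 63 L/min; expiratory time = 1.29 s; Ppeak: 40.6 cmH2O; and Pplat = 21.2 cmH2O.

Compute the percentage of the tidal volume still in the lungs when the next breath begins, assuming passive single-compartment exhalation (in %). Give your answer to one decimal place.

11.7

Flow: 63 L/min ÷ 60 = 1.05 L/s.
Vt = flow × Ti = 1.05 L/s × 0.44 s × 1000 mL/L = 462.0 mL.
R = (PIP − Pplat)/V̇ = (40.6 − 21.2) / 1.05 = 19.4/1.05 = 18.476 cmH2O·s/L.
C = Vt/(Pplat − PEEP) = 462.0 / (21.2 − 7) = 462.0/14.2 = 32.535 mL/cmH2O.
τ = R × C = 18.476 × 0.03254 L/cmH2O = 0.6012 s.
Fraction remaining at end-expiration = e^(−Te/τ) = e^(−1.29/0.6012) = 0.117 → 11.7%.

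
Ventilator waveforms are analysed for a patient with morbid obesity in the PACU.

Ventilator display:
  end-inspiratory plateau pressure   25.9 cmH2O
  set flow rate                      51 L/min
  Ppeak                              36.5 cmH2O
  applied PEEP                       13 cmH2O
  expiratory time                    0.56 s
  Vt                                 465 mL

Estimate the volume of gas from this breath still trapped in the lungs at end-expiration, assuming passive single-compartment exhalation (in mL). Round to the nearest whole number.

134

Flow: 51 L/min ÷ 60 = 0.85 L/s.
R = (PIP − Pplat)/V̇ = (36.5 − 25.9) / 0.85 = 10.6/0.85 = 12.471 cmH2O·s/L.
C = Vt/(Pplat − PEEP) = 465.0 / (25.9 − 13) = 465.0/12.9 = 36.047 mL/cmH2O.
τ = R × C = 12.471 × 0.03605 L/cmH2O = 0.4496 s.
Fraction remaining = e^(−Te/τ) = e^(−0.56/0.4496) = 0.2878.
Trapped volume = 465.0 × 0.2878 = 133.83 mL.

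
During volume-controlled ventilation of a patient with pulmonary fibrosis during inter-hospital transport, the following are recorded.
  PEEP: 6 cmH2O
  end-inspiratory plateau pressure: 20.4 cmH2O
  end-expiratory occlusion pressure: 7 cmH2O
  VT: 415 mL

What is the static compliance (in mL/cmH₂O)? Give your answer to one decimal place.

31.0

End-expiratory occlusion gives total PEEP = 7 cmH2O (intrinsic PEEP = 7 − 6 = 1). Use total PEEP for the elastic gradient.
Cstat = Vt / (Pplat − PEEPtotal) = 415 / (20.4 − 7) = 415 / 13.4 = 30.97 mL/cmH2O.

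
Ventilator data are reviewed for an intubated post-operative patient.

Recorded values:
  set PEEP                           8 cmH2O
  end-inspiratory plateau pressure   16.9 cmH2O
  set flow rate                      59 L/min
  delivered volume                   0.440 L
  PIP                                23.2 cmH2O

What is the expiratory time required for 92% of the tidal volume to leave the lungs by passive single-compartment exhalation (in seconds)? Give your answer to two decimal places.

Flow: 59 L/min ÷ 60 = 0.9833 L/s.
R = (PIP − Pplat)/V̇ = (23.2 − 16.9) / 0.9833 = 6.3/0.9833 = 6.407 cmH2O·s/L.
C = Vt/(Pplat − PEEP) = 440.0 / (16.9 − 8) = 440.0/8.9 = 49.438 mL/cmH2O.
τ = R × C = 6.407 × 0.04944 L/cmH2O = 0.3168 s.
t = −τ·ln(1 − 0.92) = −0.3168·ln(0.08) = 0.8002 s.

0.80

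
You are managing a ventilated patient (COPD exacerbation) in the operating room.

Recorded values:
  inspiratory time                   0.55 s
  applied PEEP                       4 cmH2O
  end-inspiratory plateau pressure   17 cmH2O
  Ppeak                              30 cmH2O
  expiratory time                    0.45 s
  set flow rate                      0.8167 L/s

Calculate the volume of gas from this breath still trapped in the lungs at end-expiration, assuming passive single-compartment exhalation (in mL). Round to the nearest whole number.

198

Vt = flow × Ti = 0.8167 L/s × 0.55 s × 1000 mL/L = 449.19 mL.
R = (PIP − Pplat)/V̇ = (30 − 17) / 0.8167 = 13.0/0.8167 = 15.918 cmH2O·s/L.
C = Vt/(Pplat − PEEP) = 449.19 / (17 − 4) = 449.19/13.0 = 34.553 mL/cmH2O.
τ = R × C = 15.918 × 0.03455 L/cmH2O = 0.55 s.
Fraction remaining = e^(−Te/τ) = e^(−0.45/0.55) = 0.4412.
Trapped volume = 449.19 × 0.4412 = 198.18 mL.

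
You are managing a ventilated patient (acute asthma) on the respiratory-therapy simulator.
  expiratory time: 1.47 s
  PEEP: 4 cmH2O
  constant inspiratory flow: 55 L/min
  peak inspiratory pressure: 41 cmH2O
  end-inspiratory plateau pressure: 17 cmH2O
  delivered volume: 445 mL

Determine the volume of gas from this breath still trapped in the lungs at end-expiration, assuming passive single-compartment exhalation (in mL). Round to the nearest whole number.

Flow: 55 L/min ÷ 60 = 0.9167 L/s.
R = (PIP − Pplat)/V̇ = (41 − 17) / 0.9167 = 24.0/0.9167 = 26.181 cmH2O·s/L.
C = Vt/(Pplat − PEEP) = 445.0 / (17 − 4) = 445.0/13.0 = 34.231 mL/cmH2O.
τ = R × C = 26.181 × 0.03423 L/cmH2O = 0.8962 s.
Fraction remaining = e^(−Te/τ) = e^(−1.47/0.8962) = 0.1939.
Trapped volume = 445.0 × 0.1939 = 86.286 mL.

86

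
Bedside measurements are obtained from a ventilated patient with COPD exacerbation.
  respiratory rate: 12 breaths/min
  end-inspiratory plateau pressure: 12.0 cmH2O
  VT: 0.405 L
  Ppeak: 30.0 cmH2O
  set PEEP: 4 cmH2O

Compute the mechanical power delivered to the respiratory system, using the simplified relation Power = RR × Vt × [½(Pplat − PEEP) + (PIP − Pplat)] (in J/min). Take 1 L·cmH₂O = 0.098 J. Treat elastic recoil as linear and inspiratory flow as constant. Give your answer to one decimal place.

10.5

Per-breath work = Vt × [½(Pplat−PEEP) + (PIP−Pplat)] = 0.405 × [0.5×8.0 + 18.0] = 0.405 × 22.0 = 8.91 L·cmH2O.
Power = 12 × 8.91 = 106.92 L·cmH2O/min.
× 0.098 J/(L·cmH2O) → 10.478 J/min.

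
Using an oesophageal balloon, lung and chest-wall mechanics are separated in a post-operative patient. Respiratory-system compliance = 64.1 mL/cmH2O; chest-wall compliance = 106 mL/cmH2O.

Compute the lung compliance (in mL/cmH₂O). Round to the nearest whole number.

1/CL = 1/Crs − 1/Ccw.
1/CL = 1/64.1 − 1/106 = 0.006167.
CL = 162.15 mL/cmH2O.

162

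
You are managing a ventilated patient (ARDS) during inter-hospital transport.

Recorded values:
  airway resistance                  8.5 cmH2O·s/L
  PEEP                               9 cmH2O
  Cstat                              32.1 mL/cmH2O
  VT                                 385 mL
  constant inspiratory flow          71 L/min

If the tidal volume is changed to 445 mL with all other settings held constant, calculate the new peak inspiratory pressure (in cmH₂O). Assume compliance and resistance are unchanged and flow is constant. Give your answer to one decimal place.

32.9

Flow: 71 L/min ÷ 60 = 1.1833 L/s.
PIP = Vt/C + R·V̇ + PEEP (constant-flow equation of motion).
Only the elastic term changes: ΔPIP = ΔVt / C = (445 − 385) / 32.1 = 1.869 cmH2O.
Original PIP = 385/32.1 + 8.5×1.1833 + 9 = 31.052 cmH2O; new PIP = 31.052 + (1.869) = 32.921 cmH2O.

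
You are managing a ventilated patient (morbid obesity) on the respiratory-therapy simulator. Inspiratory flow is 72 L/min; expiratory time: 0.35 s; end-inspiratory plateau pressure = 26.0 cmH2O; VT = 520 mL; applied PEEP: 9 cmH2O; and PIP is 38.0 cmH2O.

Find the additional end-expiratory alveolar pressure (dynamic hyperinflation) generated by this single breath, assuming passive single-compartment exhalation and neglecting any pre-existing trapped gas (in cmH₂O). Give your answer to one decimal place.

5.4

Flow: 72 L/min ÷ 60 = 1.2 L/s.
R = (PIP − Pplat)/V̇ = (38.0 − 26.0) / 1.2 = 12.0/1.2 = 10.0 cmH2O·s/L.
C = Vt/(Pplat − PEEP) = 520.0 / (26.0 − 9) = 520.0/17.0 = 30.588 mL/cmH2O.
τ = R × C = 10.0 × 0.03059 L/cmH2O = 0.3059 s.
Fraction remaining = e^(−Te/τ) = e^(−0.35/0.3059) = 0.3185; trapped volume = 520.0 × 0.3185 = 165.62 mL.
Additional alveolar pressure from trapping ≈ V_trapped / C = 165.62 / 30.588 = 5.415 cmH2O.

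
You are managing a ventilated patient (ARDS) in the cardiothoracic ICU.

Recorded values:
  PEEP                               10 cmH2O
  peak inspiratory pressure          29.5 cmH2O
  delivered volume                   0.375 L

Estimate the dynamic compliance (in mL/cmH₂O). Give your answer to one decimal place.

Dynamic compliance = Vt / (PIP − PEEP) = 375 / (29.5 − 10) = 375 / 19.5 = 19.231 mL/cmH2O.

19.2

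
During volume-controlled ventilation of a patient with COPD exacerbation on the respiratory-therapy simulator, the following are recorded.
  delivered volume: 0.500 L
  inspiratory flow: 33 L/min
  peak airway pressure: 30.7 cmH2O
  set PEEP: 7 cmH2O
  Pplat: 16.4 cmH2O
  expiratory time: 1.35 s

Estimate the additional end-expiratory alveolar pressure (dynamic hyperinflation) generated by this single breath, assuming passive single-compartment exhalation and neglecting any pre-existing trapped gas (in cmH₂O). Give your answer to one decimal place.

Flow: 33 L/min ÷ 60 = 0.55 L/s.
R = (PIP − Pplat)/V̇ = (30.7 − 16.4) / 0.55 = 14.3/0.55 = 26.0 cmH2O·s/L.
C = Vt/(Pplat − PEEP) = 500.0 / (16.4 − 7) = 500.0/9.4 = 53.191 mL/cmH2O.
τ = R × C = 26.0 × 0.05319 L/cmH2O = 1.383 s.
Fraction remaining = e^(−Te/τ) = e^(−1.35/1.383) = 0.3768; trapped volume = 500.0 × 0.3768 = 188.4 mL.
Additional alveolar pressure from trapping ≈ V_trapped / C = 188.4 / 53.191 = 3.542 cmH2O.

3.5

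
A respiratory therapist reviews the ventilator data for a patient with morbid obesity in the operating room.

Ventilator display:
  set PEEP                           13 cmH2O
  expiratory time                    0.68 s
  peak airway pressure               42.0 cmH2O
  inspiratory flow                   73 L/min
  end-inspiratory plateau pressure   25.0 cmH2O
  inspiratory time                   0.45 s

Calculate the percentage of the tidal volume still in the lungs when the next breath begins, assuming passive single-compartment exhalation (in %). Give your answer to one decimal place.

Flow: 73 L/min ÷ 60 = 1.2167 L/s.
Vt = flow × Ti = 1.2167 L/s × 0.45 s × 1000 mL/L = 547.52 mL.
R = (PIP − Pplat)/V̇ = (42.0 − 25.0) / 1.2167 = 17.0/1.2167 = 13.972 cmH2O·s/L.
C = Vt/(Pplat − PEEP) = 547.52 / (25.0 − 13) = 547.52/12.0 = 45.627 mL/cmH2O.
τ = R × C = 13.972 × 0.04563 L/cmH2O = 0.6375 s.
Fraction remaining at end-expiration = e^(−Te/τ) = e^(−0.68/0.6375) = 0.3442 → 34.42%.

34.4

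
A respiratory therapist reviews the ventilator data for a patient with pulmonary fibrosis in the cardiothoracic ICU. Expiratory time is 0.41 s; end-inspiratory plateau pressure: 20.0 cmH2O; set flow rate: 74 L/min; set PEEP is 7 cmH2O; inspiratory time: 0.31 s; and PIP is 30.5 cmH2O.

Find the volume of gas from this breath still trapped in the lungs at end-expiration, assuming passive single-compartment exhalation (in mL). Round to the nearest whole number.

74

Flow: 74 L/min ÷ 60 = 1.2333 L/s.
Vt = flow × Ti = 1.2333 L/s × 0.31 s × 1000 mL/L = 382.32 mL.
R = (PIP − Pplat)/V̇ = (30.5 − 20.0) / 1.2333 = 10.5/1.2333 = 8.514 cmH2O·s/L.
C = Vt/(Pplat − PEEP) = 382.32 / (20.0 − 7) = 382.32/13.0 = 29.409 mL/cmH2O.
τ = R × C = 8.514 × 0.02941 L/cmH2O = 0.2504 s.
Fraction remaining = e^(−Te/τ) = e^(−0.41/0.2504) = 0.1945.
Trapped volume = 382.32 × 0.1945 = 74.361 mL.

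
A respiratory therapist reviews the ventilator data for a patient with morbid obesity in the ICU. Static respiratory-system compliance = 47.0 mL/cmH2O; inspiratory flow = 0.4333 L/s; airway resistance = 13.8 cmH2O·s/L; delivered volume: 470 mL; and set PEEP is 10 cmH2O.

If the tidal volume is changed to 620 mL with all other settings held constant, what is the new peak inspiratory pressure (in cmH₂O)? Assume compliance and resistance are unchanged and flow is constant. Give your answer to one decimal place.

PIP = Vt/C + R·V̇ + PEEP (constant-flow equation of motion).
Only the elastic term changes: ΔPIP = ΔVt / C = (620 − 470) / 47.0 = 3.191 cmH2O.
Original PIP = 470/47.0 + 13.8×0.4333 + 10 = 25.98 cmH2O; new PIP = 25.98 + (3.191) = 29.171 cmH2O.

29.2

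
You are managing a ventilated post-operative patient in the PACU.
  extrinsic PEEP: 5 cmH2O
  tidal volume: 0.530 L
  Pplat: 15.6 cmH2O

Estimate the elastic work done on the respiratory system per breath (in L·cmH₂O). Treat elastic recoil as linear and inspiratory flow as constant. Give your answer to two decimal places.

Elastic work ≈ ½ × (Pplat − PEEP) × Vt = 0.5 × (15.6 − 5) × 0.530 L = 0.5 × 10.6 × 0.530 = 2.809 L·cmH2O.

2.81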